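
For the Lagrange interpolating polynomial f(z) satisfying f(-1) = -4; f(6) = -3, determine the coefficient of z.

1/7

The leading coefficient equals the top divided difference f[-1,6].
f[-1,6] = (-3 - (-4)) / (6 - (-1)) = 1/7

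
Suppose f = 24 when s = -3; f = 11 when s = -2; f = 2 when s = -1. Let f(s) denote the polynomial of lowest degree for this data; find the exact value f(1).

L_0(1) = (3)·(2)/[(-1)·(-2)] = 3
L_1(1) = (4)·(2)/[(1)·(-1)] = -8
L_2(1) = (4)·(3)/[(2)·(1)] = 6
Sum: 24·(3) + 11·(-8) + 2·(6) = -4

-4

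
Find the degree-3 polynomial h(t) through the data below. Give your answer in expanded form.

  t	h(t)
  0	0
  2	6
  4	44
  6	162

Newton's divided differences:
h[0,2] = (6 - 0) / (2 - 0) = 3
h[2,4] = (44 - 6) / (4 - 2) = 19
h[4,6] = (162 - 44) / (6 - 4) = 59
h[0,2,4] = (19 - 3) / (4 - 0) = 4
h[2,4,6] = (59 - 19) / (6 - 2) = 10
h[0,2,4,6] = (10 - 4) / (6 - 0) = 1
h(t) = 3·t + 4·t(t - 2) + 1·t(t - 2)(t - 4)
Expanding: h(t) = t^3 - 2t^2 + 3t

h(t) = t^3 - 2t^2 + 3t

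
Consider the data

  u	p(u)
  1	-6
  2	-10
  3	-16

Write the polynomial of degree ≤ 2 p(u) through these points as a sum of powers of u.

p(u) = -u^2 - u - 4

Build the Lagrange basis polynomials:
L_0(u) = (u - 2)(u - 3) / [2] = (1/2)u^2 - (5/2)u + 3
L_1(u) = (u - 1)(u - 3) / [-1] = -u^2 + 4u - 3
L_2(u) = (u - 1)(u - 2) / [2] = (1/2)u^2 - (3/2)u + 1
p(u) = (-6)·L_0 + (-10)·L_1 + (-16)·L_2
  (-6)·L_0(u) = -3u^2 + 15u - 18
  (-10)·L_1(u) = 10u^2 - 40u + 30
  (-16)·L_2(u) = -8u^2 + 24u - 16
Adding term by term: -u^2 - u - 4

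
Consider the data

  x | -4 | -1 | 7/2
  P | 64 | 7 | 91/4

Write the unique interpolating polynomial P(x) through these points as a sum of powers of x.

P(x) = 3x^2 - 4x

L_0(x) = (x + 1)(x - 7/2) / [45/2] = (2/45)x^2 - (1/9)x - 7/45
L_1(x) = (x + 4)(x - 7/2) / [-27/2] = -(2/27)x^2 - (1/27)x + 28/27
L_2(x) = (x + 4)(x + 1) / [135/4] = (4/135)x^2 + (4/27)x + 16/135
P(x) = 64·L_0 + 7·L_1 + (91/4)·L_2
  64·L_0(x) = (128/45)x^2 - (64/9)x - 448/45
  7·L_1(x) = -(14/27)x^2 - (7/27)x + 196/27
  (91/4)·L_2(x) = (91/135)x^2 + (91/27)x + 364/135
Adding term by term: 3x^2 - 4x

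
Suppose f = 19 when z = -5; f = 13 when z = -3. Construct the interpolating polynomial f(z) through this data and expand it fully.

f(z) = -3z + 4

Build the Lagrange basis polynomials:
L_0(z) = (z + 3) / [-2] = -(1/2)z - 3/2
L_1(z) = (z + 5) / [2] = (1/2)z + 5/2
f(z) = 19·L_0 + 13·L_1
  19·L_0(z) = -(19/2)z - 57/2
  13·L_1(z) = (13/2)z + 65/2
Adding term by term: -3z + 4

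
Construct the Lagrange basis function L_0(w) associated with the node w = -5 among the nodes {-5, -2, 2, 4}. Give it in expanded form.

L_0(w) = (w + 2)(w - 2)(w - 4) / [(-3)·(-7)·(-9)]
       = (w^3 - 4w^2 - 4w + 16) / (-189)

L_0(w) = -(1/189)w^3 + (4/189)w^2 + (4/189)w - 16/189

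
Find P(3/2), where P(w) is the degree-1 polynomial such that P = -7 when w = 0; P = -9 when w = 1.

-10

Evaluate each Lagrange basis at w = 3/2:
L_0(3/2) = (1/2)/[(-1)] = -1/2
L_1(3/2) = (3/2)/[(1)] = 3/2
Sum: (-7)·(-1/2) + (-9)·(3/2) = -10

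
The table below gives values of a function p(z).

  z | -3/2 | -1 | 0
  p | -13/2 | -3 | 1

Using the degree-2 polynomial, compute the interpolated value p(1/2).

Evaluate each Lagrange basis at z = 1/2:
L_0(1/2) = (3/2)·(1/2)/[(-1/2)·(-3/2)] = 1
L_1(1/2) = (2)·(1/2)/[(1/2)·(-1)] = -2
L_2(1/2) = (2)·(3/2)/[(3/2)·(1)] = 2
Sum: (-13/2)·(1) + (-3)·(-2) + 1·(2) = 3/2

3/2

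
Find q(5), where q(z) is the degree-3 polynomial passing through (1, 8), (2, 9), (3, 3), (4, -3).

L_0(5) = (3)·(2)·(1)/[(-1)·(-2)·(-3)] = -1
L_1(5) = (4)·(2)·(1)/[(1)·(-1)·(-2)] = 4
L_2(5) = (4)·(3)·(1)/[(2)·(1)·(-1)] = -6
L_3(5) = (4)·(3)·(2)/[(3)·(2)·(1)] = 4
Sum: 8·(-1) + 9·(4) + 3·(-6) + (-3)·(4) = -2

-2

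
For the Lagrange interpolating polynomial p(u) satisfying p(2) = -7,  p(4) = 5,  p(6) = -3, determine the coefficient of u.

Build the Lagrange basis polynomials:
L_0(u) = (u - 4)(u - 6) / [8] = (1/8)u^2 - (5/4)u + 3
L_1(u) = (u - 2)(u - 6) / [-4] = -(1/4)u^2 + 2u - 3
L_2(u) = (u - 2)(u - 4) / [8] = (1/8)u^2 - (3/4)u + 1
p(u) = (-7)·L_0 + 5·L_1 + (-3)·L_2
Only the coefficient of u is needed; take it from each L_i and combine:
(-7)·(-5/4) + 5·(2) + (-3)·(-3/4) = 21

21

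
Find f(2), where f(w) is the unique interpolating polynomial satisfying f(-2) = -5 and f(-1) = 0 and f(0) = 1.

-9

L_0(2) = (3)·(2)/[(-1)·(-2)] = 3
L_1(2) = (4)·(2)/[(1)·(-1)] = -8
L_2(2) = (4)·(3)/[(2)·(1)] = 6
Sum: (-5)·(3) + 0 + 1·(6) = -9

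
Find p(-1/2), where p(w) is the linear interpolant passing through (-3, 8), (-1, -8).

-12

L_0(-1/2) = (1/2)/[(-2)] = -1/4
L_1(-1/2) = (5/2)/[(2)] = 5/4
Sum: 8·(-1/4) + (-8)·(5/4) = -12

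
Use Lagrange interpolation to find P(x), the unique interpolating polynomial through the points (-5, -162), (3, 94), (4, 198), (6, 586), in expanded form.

Build the Lagrange basis polynomials:
L_0(x) = (x - 3)(x - 4)(x - 6) / [-792] = -(1/792)x^3 + (13/792)x^2 - (3/44)x + 1/11
L_1(x) = (x + 5)(x - 4)(x - 6) / [24] = (1/24)x^3 - (5/24)x^2 - (13/12)x + 5
L_2(x) = (x + 5)(x - 3)(x - 6) / [-18] = -(1/18)x^3 + (2/9)x^2 + (3/2)x - 5
L_3(x) = (x + 5)(x - 3)(x - 4) / [66] = (1/66)x^3 - (1/33)x^2 - (23/66)x + 10/11
P(x) = (-162)·L_0 + 94·L_1 + 198·L_2 + 586·L_3
  (-162)·L_0(x) = (9/44)x^3 - (117/44)x^2 + (243/22)x - 162/11
  94·L_1(x) = (47/12)x^3 - (235/12)x^2 - (611/6)x + 470
  198·L_2(x) = -11x^3 + 44x^2 + 297x - 990
  586·L_3(x) = (293/33)x^3 - (586/33)x^2 - (6739/33)x + 5860/11
Adding term by term: 2x^3 + 4x^2 + 2x - 2

P(x) = 2x^3 + 4x^2 + 2x - 2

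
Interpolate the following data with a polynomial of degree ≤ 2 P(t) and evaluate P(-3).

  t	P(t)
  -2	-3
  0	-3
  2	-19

Evaluate each Lagrange basis at t = -3:
L_0(-3) = (-3)·(-5)/[(-2)·(-4)] = 15/8
L_1(-3) = (-1)·(-5)/[(2)·(-2)] = -5/4
L_2(-3) = (-1)·(-3)/[(4)·(2)] = 3/8
Sum: (-3)·(15/8) + (-3)·(-5/4) + (-19)·(3/8) = -9

-9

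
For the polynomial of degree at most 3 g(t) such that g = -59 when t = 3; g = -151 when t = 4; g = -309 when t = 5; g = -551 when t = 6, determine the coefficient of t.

Build the Lagrange basis polynomials:
L_0(t) = (t - 4)(t - 5)(t - 6) / [-6] = -(1/6)t^3 + (5/2)t^2 - (37/3)t + 20
L_1(t) = (t - 3)(t - 5)(t - 6) / [2] = (1/2)t^3 - 7t^2 + (63/2)t - 45
L_2(t) = (t - 3)(t - 4)(t - 6) / [-2] = -(1/2)t^3 + (13/2)t^2 - 27t + 36
L_3(t) = (t - 3)(t - 4)(t - 5) / [6] = (1/6)t^3 - 2t^2 + (47/6)t - 10
g(t) = (-59)·L_0 + (-151)·L_1 + (-309)·L_2 + (-551)·L_3
Only the coefficient of t is needed; take it from each L_i and combine:
(-59)·(-37/3) + (-151)·(63/2) + (-309)·(-27) + (-551)·(47/6) = -2

-2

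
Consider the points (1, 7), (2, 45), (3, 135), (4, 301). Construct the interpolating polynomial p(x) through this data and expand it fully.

L_0(x) = (x - 2)(x - 3)(x - 4) / [-6] = -(1/6)x^3 + (3/2)x^2 - (13/3)x + 4
L_1(x) = (x - 1)(x - 3)(x - 4) / [2] = (1/2)x^3 - 4x^2 + (19/2)x - 6
L_2(x) = (x - 1)(x - 2)(x - 4) / [-2] = -(1/2)x^3 + (7/2)x^2 - 7x + 4
L_3(x) = (x - 1)(x - 2)(x - 3) / [6] = (1/6)x^3 - x^2 + (11/6)x - 1
p(x) = 7·L_0 + 45·L_1 + 135·L_2 + 301·L_3
  7·L_0(x) = -(7/6)x^3 + (21/2)x^2 - (91/3)x + 28
  45·L_1(x) = (45/2)x^3 - 180x^2 + (855/2)x - 270
  135·L_2(x) = -(135/2)x^3 + (945/2)x^2 - 945x + 540
  301·L_3(x) = (301/6)x^3 - 301x^2 + (3311/6)x - 301
Adding term by term: 4x^3 + 2x^2 + 4x - 3

p(x) = 4x^3 + 2x^2 + 4x - 3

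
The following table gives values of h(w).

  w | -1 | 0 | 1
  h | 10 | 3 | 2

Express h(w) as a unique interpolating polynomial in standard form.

L_0(w) = w(w - 1) / [2] = (1/2)w^2 - (1/2)w
L_1(w) = (w + 1)(w - 1) / [-1] = -w^2 + 1
L_2(w) = (w + 1)w / [2] = (1/2)w^2 + (1/2)w
h(w) = 10·L_0 + 3·L_1 + 2·L_2
  10·L_0(w) = 5w^2 - 5w
  3·L_1(w) = -3w^2 + 3
  2·L_2(w) = w^2 + w
Adding term by term: 3w^2 - 4w + 3

h(w) = 3w^2 - 4w + 3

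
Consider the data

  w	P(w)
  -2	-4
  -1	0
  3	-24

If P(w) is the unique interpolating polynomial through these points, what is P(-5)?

Evaluate each Lagrange basis at w = -5:
L_0(-5) = (-4)·(-8)/[(-1)·(-5)] = 32/5
L_1(-5) = (-3)·(-8)/[(1)·(-4)] = -6
L_2(-5) = (-3)·(-4)/[(5)·(4)] = 3/5
Sum: (-4)·(32/5) + 0 + (-24)·(3/5) = -40

-40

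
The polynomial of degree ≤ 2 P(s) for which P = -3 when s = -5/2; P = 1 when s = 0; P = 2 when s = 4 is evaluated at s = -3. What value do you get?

Evaluate each Lagrange basis at s = -3:
L_0(-3) = (-3)·(-7)/[(-5/2)·(-13/2)] = 84/65
L_1(-3) = (-1/2)·(-7)/[(5/2)·(-4)] = -7/20
L_2(-3) = (-1/2)·(-3)/[(13/2)·(4)] = 3/52
Sum: (-3)·(84/65) + 1·(-7/20) + 2·(3/52) = -1069/260

-1069/260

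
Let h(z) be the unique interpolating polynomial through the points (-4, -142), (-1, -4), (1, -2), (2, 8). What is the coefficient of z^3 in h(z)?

2

The leading coefficient equals the top divided difference h[-4,-1,1,2].
h[-4,-1] = (-4 - (-142)) / (-1 - (-4)) = 46
h[-1,1] = (-2 - (-4)) / (1 - (-1)) = 1
h[1,2] = (8 - (-2)) / (2 - 1) = 10
h[-4,-1,1] = (1 - 46) / (1 - (-4)) = -9
h[-1,1,2] = (10 - 1) / (2 - (-1)) = 3
h[-4,-1,1,2] = (3 - (-9)) / (2 - (-4)) = 2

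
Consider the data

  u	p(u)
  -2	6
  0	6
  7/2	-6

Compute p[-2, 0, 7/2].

p[-2,0] = (6 - 6) / (0 - (-2)) = 0
p[0,7/2] = (-6 - 6) / (7/2 - 0) = -24/7
p[-2,0,7/2] = (-24/7 - 0) / (7/2 - (-2)) = -48/77

-48/77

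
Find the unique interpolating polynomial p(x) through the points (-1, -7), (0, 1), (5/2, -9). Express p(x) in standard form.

Newton's divided differences:
p[-1,0] = (1 - (-7)) / (0 - (-1)) = 8
p[0,5/2] = (-9 - 1) / (5/2 - 0) = -4
p[-1,0,5/2] = (-4 - 8) / (5/2 - (-1)) = -24/7
p(x) = -7 + 8·(x + 1) + (-24/7)·(x + 1)x
Expanding: p(x) = -(24/7)x^2 + (32/7)x + 1

p(x) = -(24/7)x^2 + (32/7)x + 1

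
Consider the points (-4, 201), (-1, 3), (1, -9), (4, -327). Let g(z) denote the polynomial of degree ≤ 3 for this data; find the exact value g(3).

Evaluate each Lagrange basis at z = 3:
L_0(3) = (4)·(2)·(-1)/[(-3)·(-5)·(-8)] = 1/15
L_1(3) = (7)·(2)·(-1)/[(3)·(-2)·(-5)] = -7/15
L_2(3) = (7)·(4)·(-1)/[(5)·(2)·(-3)] = 14/15
L_3(3) = (7)·(4)·(2)/[(8)·(5)·(3)] = 7/15
Sum: 201·(1/15) + 3·(-7/15) + (-9)·(14/15) + (-327)·(7/15) = -149

-149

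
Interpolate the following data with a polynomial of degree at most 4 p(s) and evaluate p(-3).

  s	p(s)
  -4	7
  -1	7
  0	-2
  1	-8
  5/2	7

Evaluate each Lagrange basis at s = -3:
L_0(-3) = (-2)·(-3)·(-4)·(-11/2)/[(-3)·(-4)·(-5)·(-13/2)] = 22/65
L_1(-3) = (1)·(-3)·(-4)·(-11/2)/[(3)·(-1)·(-2)·(-7/2)] = 22/7
L_2(-3) = (1)·(-2)·(-4)·(-11/2)/[(4)·(1)·(-1)·(-5/2)] = -22/5
L_3(-3) = (1)·(-2)·(-3)·(-11/2)/[(5)·(2)·(1)·(-3/2)] = 11/5
L_4(-3) = (1)·(-2)·(-3)·(-4)/[(13/2)·(7/2)·(5/2)·(3/2)] = -128/455
Sum: 7·(22/65) + 7·(22/7) + (-2)·(-22/5) + (-8)·(11/5) + 7·(-128/455) = 68/5

68/5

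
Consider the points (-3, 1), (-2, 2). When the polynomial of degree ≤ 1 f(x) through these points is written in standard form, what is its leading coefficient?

1

Build the Lagrange basis polynomials:
L_0(x) = (x + 2) / [-1] = -x - 2
L_1(x) = (x + 3) / [1] = x + 3
f(x) = 1·L_0 + 2·L_1
Only the coefficient of x is needed; take it from each L_i and combine:
1·(-1) + 2·(1) = 1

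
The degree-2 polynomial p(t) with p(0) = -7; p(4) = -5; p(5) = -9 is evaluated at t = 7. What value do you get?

L_0(7) = (3)·(2)/[(-4)·(-5)] = 3/10
L_1(7) = (7)·(2)/[(4)·(-1)] = -7/2
L_2(7) = (7)·(3)/[(5)·(1)] = 21/5
Sum: (-7)·(3/10) + (-5)·(-7/2) + (-9)·(21/5) = -112/5

-112/5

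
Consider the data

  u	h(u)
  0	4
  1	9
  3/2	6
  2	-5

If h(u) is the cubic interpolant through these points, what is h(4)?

Evaluate each Lagrange basis at u = 4:
L_0(4) = (3)·(5/2)·(2)/[(-1)·(-3/2)·(-2)] = -5
L_1(4) = (4)·(5/2)·(2)/[(1)·(-1/2)·(-1)] = 40
L_2(4) = (4)·(3)·(2)/[(3/2)·(1/2)·(-1/2)] = -64
L_3(4) = (4)·(3)·(5/2)/[(2)·(1)·(1/2)] = 30
Sum: 4·(-5) + 9·(40) + 6·(-64) + (-5)·(30) = -194

-194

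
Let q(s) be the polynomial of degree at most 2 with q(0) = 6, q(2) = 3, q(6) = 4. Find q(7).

Using Newton's divided-difference form:
q[0,2] = (3 - 6) / (2 - 0) = -3/2
q[2,6] = (4 - 3) / (6 - 2) = 1/4
q[0,2,6] = (1/4 - (-3/2)) / (6 - 0) = 7/24
q(7) = 6 + (-3/2)·(7) + (7/24)·(7)·(5) = 137/24

137/24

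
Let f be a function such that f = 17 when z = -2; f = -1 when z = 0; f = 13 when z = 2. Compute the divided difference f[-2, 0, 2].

4

f[-2,0] = (-1 - 17) / (0 - (-2)) = -9
f[0,2] = (13 - (-1)) / (2 - 0) = 7
f[-2,0,2] = (7 - (-9)) / (2 - (-2)) = 4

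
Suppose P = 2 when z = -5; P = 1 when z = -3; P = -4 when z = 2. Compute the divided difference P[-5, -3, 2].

P[-5,-3] = (1 - 2) / (-3 - (-5)) = -1/2
P[-3,2] = (-4 - 1) / (2 - (-3)) = -1
P[-5,-3,2] = (-1 - (-1/2)) / (2 - (-5)) = -1/14

-1/14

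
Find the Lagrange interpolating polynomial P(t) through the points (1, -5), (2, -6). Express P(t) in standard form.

P(t) = -t - 4

L_0(t) = (t - 2) / [-1] = -t + 2
L_1(t) = (t - 1) / [1] = t - 1
P(t) = (-5)·L_0 + (-6)·L_1
  (-5)·L_0(t) = 5t - 10
  (-6)·L_1(t) = -6t + 6
Adding term by term: -t - 4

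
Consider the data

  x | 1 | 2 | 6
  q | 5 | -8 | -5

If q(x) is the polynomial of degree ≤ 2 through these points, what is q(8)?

59/2

L_0(8) = (6)·(2)/[(-1)·(-5)] = 12/5
L_1(8) = (7)·(2)/[(1)·(-4)] = -7/2
L_2(8) = (7)·(6)/[(5)·(4)] = 21/10
Sum: 5·(12/5) + (-8)·(-7/2) + (-5)·(21/10) = 59/2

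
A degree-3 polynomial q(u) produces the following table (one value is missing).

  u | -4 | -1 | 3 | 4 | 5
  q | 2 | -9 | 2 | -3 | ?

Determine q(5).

The 4 known values determine q uniquely (degree ≤ 3).
Evaluate each Lagrange basis at u = 5:
L_0(5) = (6)·(2)·(1)/[(-3)·(-7)·(-8)] = -1/14
L_1(5) = (9)·(2)·(1)/[(3)·(-4)·(-5)] = 3/10
L_2(5) = (9)·(6)·(1)/[(7)·(4)·(-1)] = -27/14
L_3(5) = (9)·(6)·(2)/[(8)·(5)·(1)] = 27/10
Sum: 2·(-1/14) + (-9)·(3/10) + 2·(-27/14) + (-3)·(27/10) = -74/5

-74/5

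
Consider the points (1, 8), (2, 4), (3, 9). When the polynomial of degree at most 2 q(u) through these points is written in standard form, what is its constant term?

L_0(u) = (u - 2)(u - 3) / [2] = (1/2)u^2 - (5/2)u + 3
L_1(u) = (u - 1)(u - 3) / [-1] = -u^2 + 4u - 3
L_2(u) = (u - 1)(u - 2) / [2] = (1/2)u^2 - (3/2)u + 1
q(u) = 8·L_0 + 4·L_1 + 9·L_2
Only the constant term is needed; take it from each L_i and combine:
8·(3) + 4·(-3) + 9·(1) = 21

21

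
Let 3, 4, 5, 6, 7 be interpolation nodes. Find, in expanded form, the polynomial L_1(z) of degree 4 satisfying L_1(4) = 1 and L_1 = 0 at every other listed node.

L_1(z) = -(1/6)z^4 + (7/2)z^3 - (161/6)z^2 + (177/2)z - 105

L_1(z) = (z - 3)(z - 5)(z - 6)(z - 7) / [(1)·(-1)·(-2)·(-3)]
       = (z^4 - 21z^3 + 161z^2 - 531z + 630) / (-6)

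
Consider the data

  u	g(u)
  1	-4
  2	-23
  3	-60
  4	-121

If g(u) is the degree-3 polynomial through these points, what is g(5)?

L_0(5) = (3)·(2)·(1)/[(-1)·(-2)·(-3)] = -1
L_1(5) = (4)·(2)·(1)/[(1)·(-1)·(-2)] = 4
L_2(5) = (4)·(3)·(1)/[(2)·(1)·(-1)] = -6
L_3(5) = (4)·(3)·(2)/[(3)·(2)·(1)] = 4
Sum: (-4)·(-1) + (-23)·(4) + (-60)·(-6) + (-121)·(4) = -212

-212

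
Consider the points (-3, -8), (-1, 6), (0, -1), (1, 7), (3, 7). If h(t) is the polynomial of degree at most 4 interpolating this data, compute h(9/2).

-24059/128

L_0(9/2) = (11/2)·(9/2)·(7/2)·(3/2)/[(-2)·(-3)·(-4)·(-6)] = 231/256
L_1(9/2) = (15/2)·(9/2)·(7/2)·(3/2)/[(2)·(-1)·(-2)·(-4)] = -2835/256
L_2(9/2) = (15/2)·(11/2)·(7/2)·(3/2)/[(3)·(1)·(-1)·(-3)] = 385/16
L_3(9/2) = (15/2)·(11/2)·(9/2)·(3/2)/[(4)·(2)·(1)·(-2)] = -4455/256
L_4(9/2) = (15/2)·(11/2)·(9/2)·(7/2)/[(6)·(4)·(3)·(2)] = 1155/256
Sum: (-8)·(231/256) + 6·(-2835/256) + (-1)·(385/16) + 7·(-4455/256) + 7·(1155/256) = -24059/128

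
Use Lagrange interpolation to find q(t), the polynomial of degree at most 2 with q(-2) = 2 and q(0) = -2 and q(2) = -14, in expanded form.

Build the Lagrange basis polynomials:
L_0(t) = t(t - 2) / [8] = (1/8)t^2 - (1/4)t
L_1(t) = (t + 2)(t - 2) / [-4] = -(1/4)t^2 + 1
L_2(t) = (t + 2)t / [8] = (1/8)t^2 + (1/4)t
q(t) = 2·L_0 + (-2)·L_1 + (-14)·L_2
  2·L_0(t) = (1/4)t^2 - (1/2)t
  (-2)·L_1(t) = (1/2)t^2 - 2
  (-14)·L_2(t) = -(7/4)t^2 - (7/2)t
Adding term by term: -t^2 - 4t - 2

q(t) = -t^2 - 4t - 2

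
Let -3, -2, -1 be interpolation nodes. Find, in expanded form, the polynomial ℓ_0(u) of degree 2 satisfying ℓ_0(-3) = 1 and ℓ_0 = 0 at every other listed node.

ℓ_0(u) = (1/2)u^2 + (3/2)u + 1

ℓ_0(u) = (u + 2)(u + 1) / [(-1)·(-2)]
       = (u^2 + 3u + 2) / (2)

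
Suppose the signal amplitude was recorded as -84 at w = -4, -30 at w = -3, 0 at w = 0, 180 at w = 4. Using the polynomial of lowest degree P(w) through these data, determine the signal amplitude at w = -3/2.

Using Newton's divided-difference form:
P[-4,-3] = (-30 - (-84)) / (-3 - (-4)) = 54
P[-3,0] = (0 - (-30)) / (0 - (-3)) = 10
P[0,4] = (180 - 0) / (4 - 0) = 45
P[-4,-3,0] = (10 - 54) / (0 - (-4)) = -11
P[-3,0,4] = (45 - 10) / (4 - (-3)) = 5
P[-4,-3,0,4] = (5 - (-11)) / (4 - (-4)) = 2
P(-3/2) = -84 + 54·(5/2) + (-11)·(5/2)·(3/2) + 2·(5/2)·(3/2)·(-3/2) = -3/2

-3/2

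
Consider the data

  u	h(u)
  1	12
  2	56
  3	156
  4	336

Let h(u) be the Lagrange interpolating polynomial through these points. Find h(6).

Evaluate each Lagrange basis at u = 6:
L_0(6) = (4)·(3)·(2)/[(-1)·(-2)·(-3)] = -4
L_1(6) = (5)·(3)·(2)/[(1)·(-1)·(-2)] = 15
L_2(6) = (5)·(4)·(2)/[(2)·(1)·(-1)] = -20
L_3(6) = (5)·(4)·(3)/[(3)·(2)·(1)] = 10
Sum: 12·(-4) + 56·(15) + 156·(-20) + 336·(10) = 1032

1032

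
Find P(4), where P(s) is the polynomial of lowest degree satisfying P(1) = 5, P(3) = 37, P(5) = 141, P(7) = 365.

Using Newton's divided-difference form:
P[1,3] = (37 - 5) / (3 - 1) = 16
P[3,5] = (141 - 37) / (5 - 3) = 52
P[5,7] = (365 - 141) / (7 - 5) = 112
P[1,3,5] = (52 - 16) / (5 - 1) = 9
P[3,5,7] = (112 - 52) / (7 - 3) = 15
P[1,3,5,7] = (15 - 9) / (7 - 1) = 1
P(4) = 5 + 16·(3) + 9·(3)·(1) + 1·(3)·(1)·(-1) = 77

77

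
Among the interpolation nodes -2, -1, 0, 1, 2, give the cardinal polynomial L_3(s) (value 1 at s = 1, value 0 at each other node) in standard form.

L_3(s) = (s + 2)(s + 1)s(s - 2) / [(3)·(2)·(1)·(-1)]
       = (s^4 + s^3 - 4s^2 - 4s) / (-6)

L_3(s) = -(1/6)s^4 - (1/6)s^3 + (2/3)s^2 + (2/3)s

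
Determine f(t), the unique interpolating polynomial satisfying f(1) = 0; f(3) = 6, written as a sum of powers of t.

f(t) = 3t - 3

Build the Lagrange basis polynomials:
L_0(t) = (t - 3) / [-2] = -(1/2)t + 3/2
L_1(t) = (t - 1) / [2] = (1/2)t - 1/2
f(t) = 0·L_0 + 6·L_1
  0·L_0(t) = 0
  6·L_1(t) = 3t - 3
Adding term by term: 3t - 3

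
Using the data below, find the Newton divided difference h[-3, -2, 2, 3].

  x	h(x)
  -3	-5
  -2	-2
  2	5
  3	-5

-7/20

h[-3,-2] = (-2 - (-5)) / (-2 - (-3)) = 3
h[-2,2] = (5 - (-2)) / (2 - (-2)) = 7/4
h[2,3] = (-5 - 5) / (3 - 2) = -10
h[-3,-2,2] = (7/4 - 3) / (2 - (-3)) = -1/4
h[-2,2,3] = (-10 - 7/4) / (3 - (-2)) = -47/20
h[-3,-2,2,3] = (-47/20 - (-1/4)) / (3 - (-3)) = -7/20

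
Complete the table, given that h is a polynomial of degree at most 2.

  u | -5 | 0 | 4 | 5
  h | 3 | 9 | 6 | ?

25/6

The 3 known values determine h uniquely (degree ≤ 2).
L_0(5) = (5)·(1)/[(-5)·(-9)] = 1/9
L_1(5) = (10)·(1)/[(5)·(-4)] = -1/2
L_2(5) = (10)·(5)/[(9)·(4)] = 25/18
Sum: 3·(1/9) + 9·(-1/2) + 6·(25/18) = 25/6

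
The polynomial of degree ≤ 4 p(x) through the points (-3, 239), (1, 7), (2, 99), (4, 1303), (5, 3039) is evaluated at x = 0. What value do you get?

-1

L_0(0) = (-1)·(-2)·(-4)·(-5)/[(-4)·(-5)·(-7)·(-8)] = 1/28
L_1(0) = (3)·(-2)·(-4)·(-5)/[(4)·(-1)·(-3)·(-4)] = 5/2
L_2(0) = (3)·(-1)·(-4)·(-5)/[(5)·(1)·(-2)·(-3)] = -2
L_3(0) = (3)·(-1)·(-2)·(-5)/[(7)·(3)·(2)·(-1)] = 5/7
L_4(0) = (3)·(-1)·(-2)·(-4)/[(8)·(4)·(3)·(1)] = -1/4
Sum: 239·(1/28) + 7·(5/2) + 99·(-2) + 1303·(5/7) + 3039·(-1/4) = -1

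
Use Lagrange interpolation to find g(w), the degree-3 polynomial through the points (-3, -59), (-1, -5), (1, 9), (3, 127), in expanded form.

Build the Lagrange basis polynomials:
L_0(w) = (w + 1)(w - 1)(w - 3) / [-48] = -(1/48)w^3 + (1/16)w^2 + (1/48)w - 1/16
L_1(w) = (w + 3)(w - 1)(w - 3) / [16] = (1/16)w^3 - (1/16)w^2 - (9/16)w + 9/16
L_2(w) = (w + 3)(w + 1)(w - 3) / [-16] = -(1/16)w^3 - (1/16)w^2 + (9/16)w + 9/16
L_3(w) = (w + 3)(w + 1)(w - 1) / [48] = (1/48)w^3 + (1/16)w^2 - (1/48)w - 1/16
g(w) = (-59)·L_0 + (-5)·L_1 + 9·L_2 + 127·L_3
  (-59)·L_0(w) = (59/48)w^3 - (59/16)w^2 - (59/48)w + 59/16
  (-5)·L_1(w) = -(5/16)w^3 + (5/16)w^2 + (45/16)w - 45/16
  9·L_2(w) = -(9/16)w^3 - (9/16)w^2 + (81/16)w + 81/16
  127·L_3(w) = (127/48)w^3 + (127/16)w^2 - (127/48)w - 127/16
Adding term by term: 3w^3 + 4w^2 + 4w - 2

g(w) = 3w^3 + 4w^2 + 4w - 2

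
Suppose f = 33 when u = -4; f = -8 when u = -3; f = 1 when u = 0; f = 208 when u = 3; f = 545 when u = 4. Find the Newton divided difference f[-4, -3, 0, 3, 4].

f[-4,-3] = (-8 - 33) / (-3 - (-4)) = -41
f[-3,0] = (1 - (-8)) / (0 - (-3)) = 3
f[0,3] = (208 - 1) / (3 - 0) = 69
f[3,4] = (545 - 208) / (4 - 3) = 337
f[-4,-3,0] = (3 - (-41)) / (0 - (-4)) = 11
f[-3,0,3] = (69 - 3) / (3 - (-3)) = 11
f[0,3,4] = (337 - 69) / (4 - 0) = 67
f[-4,-3,0,3] = (11 - 11) / (3 - (-4)) = 0
f[-3,0,3,4] = (67 - 11) / (4 - (-3)) = 8
f[-4,-3,0,3,4] = (8 - 0) / (4 - (-4)) = 1

1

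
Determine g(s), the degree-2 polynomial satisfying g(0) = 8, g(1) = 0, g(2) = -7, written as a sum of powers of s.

g(s) = (1/2)s^2 - (17/2)s + 8

Newton's divided differences:
g[0,1] = (0 - 8) / (1 - 0) = -8
g[1,2] = (-7 - 0) / (2 - 1) = -7
g[0,1,2] = (-7 - (-8)) / (2 - 0) = 1/2
g(s) = 8 + (-8)·s + (1/2)·s(s - 1)
Expanding: g(s) = (1/2)s^2 - (17/2)s + 8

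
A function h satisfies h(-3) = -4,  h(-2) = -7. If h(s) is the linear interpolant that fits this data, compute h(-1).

-10

Evaluate each Lagrange basis at s = -1:
L_0(-1) = (1)/[(-1)] = -1
L_1(-1) = (2)/[(1)] = 2
Sum: (-4)·(-1) + (-7)·(2) = -10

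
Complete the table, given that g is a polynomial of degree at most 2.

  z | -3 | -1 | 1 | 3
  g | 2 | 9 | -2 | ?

The 3 known values determine g uniquely (degree ≤ 2).
Evaluate each Lagrange basis at z = 3:
L_0(3) = (4)·(2)/[(-2)·(-4)] = 1
L_1(3) = (6)·(2)/[(2)·(-2)] = -3
L_2(3) = (6)·(4)/[(4)·(2)] = 3
Sum: 2·(1) + 9·(-3) + (-2)·(3) = -31

-31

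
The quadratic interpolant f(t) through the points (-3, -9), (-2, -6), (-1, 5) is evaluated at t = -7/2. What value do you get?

Evaluate each Lagrange basis at t = -7/2:
L_0(-7/2) = (-3/2)·(-5/2)/[(-1)·(-2)] = 15/8
L_1(-7/2) = (-1/2)·(-5/2)/[(1)·(-1)] = -5/4
L_2(-7/2) = (-1/2)·(-3/2)/[(2)·(1)] = 3/8
Sum: (-9)·(15/8) + (-6)·(-5/4) + 5·(3/8) = -15/2

-15/2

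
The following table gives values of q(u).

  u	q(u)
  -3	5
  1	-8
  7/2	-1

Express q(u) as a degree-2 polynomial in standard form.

Newton's divided differences:
q[-3,1] = (-8 - 5) / (1 - (-3)) = -13/4
q[1,7/2] = (-1 - (-8)) / (7/2 - 1) = 14/5
q[-3,1,7/2] = (14/5 - (-13/4)) / (7/2 - (-3)) = 121/130
q(u) = 5 + (-13/4)·(u + 3) + (121/130)·(u + 3)(u - 1)
Expanding: q(u) = (121/130)u^2 - (361/260)u - 1961/260

q(u) = (121/130)u^2 - (361/260)u - 1961/260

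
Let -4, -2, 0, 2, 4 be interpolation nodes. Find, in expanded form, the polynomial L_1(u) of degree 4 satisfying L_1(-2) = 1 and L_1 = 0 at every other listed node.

L_1(u) = (u + 4)u(u - 2)(u - 4) / [(2)·(-2)·(-4)·(-6)]
       = (u^4 - 2u^3 - 16u^2 + 32u) / (-96)

L_1(u) = -(1/96)u^4 + (1/48)u^3 + (1/6)u^2 - (1/3)u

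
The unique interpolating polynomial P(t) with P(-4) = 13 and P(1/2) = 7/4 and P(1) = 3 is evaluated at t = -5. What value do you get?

21

Using Newton's divided-difference form:
P[-4,1/2] = (7/4 - 13) / (1/2 - (-4)) = -5/2
P[1/2,1] = (3 - 7/4) / (1 - 1/2) = 5/2
P[-4,1/2,1] = (5/2 - (-5/2)) / (1 - (-4)) = 1
P(-5) = 13 + (-5/2)·(-1) + 1·(-1)·(-11/2) = 21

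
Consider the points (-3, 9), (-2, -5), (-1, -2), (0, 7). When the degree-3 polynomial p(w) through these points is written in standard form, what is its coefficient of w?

25/3

Build the Lagrange basis polynomials:
L_0(w) = (w + 2)(w + 1)w / [-6] = -(1/6)w^3 - (1/2)w^2 - (1/3)w
L_1(w) = (w + 3)(w + 1)w / [2] = (1/2)w^3 + 2w^2 + (3/2)w
L_2(w) = (w + 3)(w + 2)w / [-2] = -(1/2)w^3 - (5/2)w^2 - 3w
L_3(w) = (w + 3)(w + 2)(w + 1) / [6] = (1/6)w^3 + w^2 + (11/6)w + 1
p(w) = 9·L_0 + (-5)·L_1 + (-2)·L_2 + 7·L_3
Only the coefficient of w is needed; take it from each L_i and combine:
9·(-1/3) + (-5)·(3/2) + (-2)·(-3) + 7·(11/6) = 25/3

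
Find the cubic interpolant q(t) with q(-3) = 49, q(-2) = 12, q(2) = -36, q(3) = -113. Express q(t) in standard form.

Newton's divided differences:
q[-3,-2] = (12 - 49) / (-2 - (-3)) = -37
q[-2,2] = (-36 - 12) / (2 - (-2)) = -12
q[2,3] = (-113 - (-36)) / (3 - 2) = -77
q[-3,-2,2] = (-12 - (-37)) / (2 - (-3)) = 5
q[-2,2,3] = (-77 - (-12)) / (3 - (-2)) = -13
q[-3,-2,2,3] = (-13 - 5) / (3 - (-3)) = -3
q(t) = 49 + (-37)·(t + 3) + 5·(t + 3)(t + 2) + (-3)·(t + 3)(t + 2)(t - 2)
Expanding: q(t) = -3t^3 - 4t^2 + 4

q(t) = -3t^3 - 4t^2 + 4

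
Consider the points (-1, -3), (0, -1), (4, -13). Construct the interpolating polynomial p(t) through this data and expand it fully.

L_0(t) = t(t - 4) / [5] = (1/5)t^2 - (4/5)t
L_1(t) = (t + 1)(t - 4) / [-4] = -(1/4)t^2 + (3/4)t + 1
L_2(t) = (t + 1)t / [20] = (1/20)t^2 + (1/20)t
p(t) = (-3)·L_0 + (-1)·L_1 + (-13)·L_2
  (-3)·L_0(t) = -(3/5)t^2 + (12/5)t
  (-1)·L_1(t) = (1/4)t^2 - (3/4)t - 1
  (-13)·L_2(t) = -(13/20)t^2 - (13/20)t
Adding term by term: -t^2 + t - 1

p(t) = -t^2 + t - 1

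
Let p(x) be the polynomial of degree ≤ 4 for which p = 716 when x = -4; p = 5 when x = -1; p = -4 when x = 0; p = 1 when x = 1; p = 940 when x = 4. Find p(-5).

1741

Using Newton's divided-difference form:
p[-4,-1] = (5 - 716) / (-1 - (-4)) = -237
p[-1,0] = (-4 - 5) / (0 - (-1)) = -9
p[0,1] = (1 - (-4)) / (1 - 0) = 5
p[1,4] = (940 - 1) / (4 - 1) = 313
p[-4,-1,0] = (-9 - (-237)) / (0 - (-4)) = 57
p[-1,0,1] = (5 - (-9)) / (1 - (-1)) = 7
p[0,1,4] = (313 - 5) / (4 - 0) = 77
p[-4,-1,0,1] = (7 - 57) / (1 - (-4)) = -10
p[-1,0,1,4] = (77 - 7) / (4 - (-1)) = 14
p[-4,-1,0,1,4] = (14 - (-10)) / (4 - (-4)) = 3
p(-5) = 716 + (-237)·(-1) + 57·(-1)·(-4) + (-10)·(-1)·(-4)·(-5) + 3·(-1)·(-4)·(-5)·(-6) = 1741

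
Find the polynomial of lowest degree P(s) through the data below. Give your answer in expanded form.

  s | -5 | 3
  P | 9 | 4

Build the Lagrange basis polynomials:
L_0(s) = (s - 3) / [-8] = -(1/8)s + 3/8
L_1(s) = (s + 5) / [8] = (1/8)s + 5/8
P(s) = 9·L_0 + 4·L_1
  9·L_0(s) = -(9/8)s + 27/8
  4·L_1(s) = (1/2)s + 5/2
Adding term by term: -(5/8)s + 47/8

P(s) = -(5/8)s + 47/8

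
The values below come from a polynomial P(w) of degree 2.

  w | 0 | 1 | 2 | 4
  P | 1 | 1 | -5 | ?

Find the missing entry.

The 3 known values determine P uniquely (degree ≤ 2).
L_0(4) = (3)·(2)/[(-1)·(-2)] = 3
L_1(4) = (4)·(2)/[(1)·(-1)] = -8
L_2(4) = (4)·(3)/[(2)·(1)] = 6
Sum: 1·(3) + 1·(-8) + (-5)·(6) = -35

-35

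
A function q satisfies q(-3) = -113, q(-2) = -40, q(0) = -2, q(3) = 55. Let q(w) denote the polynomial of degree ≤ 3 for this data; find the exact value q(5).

303

Using Newton's divided-difference form:
q[-3,-2] = (-40 - (-113)) / (-2 - (-3)) = 73
q[-2,0] = (-2 - (-40)) / (0 - (-2)) = 19
q[0,3] = (55 - (-2)) / (3 - 0) = 19
q[-3,-2,0] = (19 - 73) / (0 - (-3)) = -18
q[-2,0,3] = (19 - 19) / (3 - (-2)) = 0
q[-3,-2,0,3] = (0 - (-18)) / (3 - (-3)) = 3
q(5) = -113 + 73·(8) + (-18)·(8)·(7) + 3·(8)·(7)·(5) = 303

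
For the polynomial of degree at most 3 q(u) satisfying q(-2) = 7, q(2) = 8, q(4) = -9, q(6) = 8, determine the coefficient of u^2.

-69/16

Build the Lagrange basis polynomials:
L_0(u) = (u - 2)(u - 4)(u - 6) / [-192] = -(1/192)u^3 + (1/16)u^2 - (11/48)u + 1/4
L_1(u) = (u + 2)(u - 4)(u - 6) / [32] = (1/32)u^3 - (1/4)u^2 + (1/8)u + 3/2
L_2(u) = (u + 2)(u - 2)(u - 6) / [-24] = -(1/24)u^3 + (1/4)u^2 + (1/6)u - 1
L_3(u) = (u + 2)(u - 2)(u - 4) / [64] = (1/64)u^3 - (1/16)u^2 - (1/16)u + 1/4
q(u) = 7·L_0 + 8·L_1 + (-9)·L_2 + 8·L_3
Only the coefficient of u^2 is needed; take it from each L_i and combine:
7·(1/16) + 8·(-1/4) + (-9)·(1/4) + 8·(-1/16) = -69/16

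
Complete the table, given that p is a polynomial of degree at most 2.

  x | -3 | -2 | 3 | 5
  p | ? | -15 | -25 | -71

-31

The 3 known values determine p uniquely (degree ≤ 2).
L_0(-3) = (-6)·(-8)/[(-5)·(-7)] = 48/35
L_1(-3) = (-1)·(-8)/[(5)·(-2)] = -4/5
L_2(-3) = (-1)·(-6)/[(7)·(2)] = 3/7
Sum: (-15)·(48/35) + (-25)·(-4/5) + (-71)·(3/7) = -31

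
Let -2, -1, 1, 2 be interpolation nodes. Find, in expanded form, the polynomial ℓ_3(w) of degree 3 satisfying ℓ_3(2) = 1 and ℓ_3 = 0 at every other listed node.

ℓ_3(w) = (1/12)w^3 + (1/6)w^2 - (1/12)w - 1/6

ℓ_3(w) = (w + 2)(w + 1)(w - 1) / [(4)·(3)·(1)]
       = (w^3 + 2w^2 - w - 2) / (12)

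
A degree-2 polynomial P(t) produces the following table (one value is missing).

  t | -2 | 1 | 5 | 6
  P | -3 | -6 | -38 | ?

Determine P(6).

The 3 known values determine P uniquely (degree ≤ 2).
Evaluate each Lagrange basis at t = 6:
L_0(6) = (5)·(1)/[(-3)·(-7)] = 5/21
L_1(6) = (8)·(1)/[(3)·(-4)] = -2/3
L_2(6) = (8)·(5)/[(7)·(4)] = 10/7
Sum: (-3)·(5/21) + (-6)·(-2/3) + (-38)·(10/7) = -51

-51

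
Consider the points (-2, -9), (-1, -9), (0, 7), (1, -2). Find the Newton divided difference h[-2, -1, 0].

h[-2,-1] = (-9 - (-9)) / (-1 - (-2)) = 0
h[-1,0] = (7 - (-9)) / (0 - (-1)) = 16
h[-2,-1,0] = (16 - 0) / (0 - (-2)) = 8

8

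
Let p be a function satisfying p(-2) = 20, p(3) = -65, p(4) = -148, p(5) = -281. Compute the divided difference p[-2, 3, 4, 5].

p[-2,3] = (-65 - 20) / (3 - (-2)) = -17
p[3,4] = (-148 - (-65)) / (4 - 3) = -83
p[4,5] = (-281 - (-148)) / (5 - 4) = -133
p[-2,3,4] = (-83 - (-17)) / (4 - (-2)) = -11
p[3,4,5] = (-133 - (-83)) / (5 - 3) = -25
p[-2,3,4,5] = (-25 - (-11)) / (5 - (-2)) = -2

-2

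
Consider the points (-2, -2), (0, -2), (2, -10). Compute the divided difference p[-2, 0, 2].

-1

p[-2,0] = (-2 - (-2)) / (0 - (-2)) = 0
p[0,2] = (-10 - (-2)) / (2 - 0) = -4
p[-2,0,2] = (-4 - 0) / (2 - (-2)) = -1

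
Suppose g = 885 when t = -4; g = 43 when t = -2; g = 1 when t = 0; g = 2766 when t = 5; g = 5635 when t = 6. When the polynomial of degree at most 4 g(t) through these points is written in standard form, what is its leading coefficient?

Build the Lagrange basis polynomials:
L_0(t) = (t + 2)t(t - 5)(t - 6) / [720] = (1/720)t^4 - (1/80)t^3 + (1/90)t^2 + (1/12)t
L_1(t) = (t + 4)t(t - 5)(t - 6) / [-224] = -(1/224)t^4 + (1/32)t^3 + (1/16)t^2 - (15/28)t
L_2(t) = (t + 4)(t + 2)(t - 5)(t - 6) / [240] = (1/240)t^4 - (1/48)t^3 - (7/60)t^2 + (23/60)t + 1
L_3(t) = (t + 4)(t + 2)t(t - 6) / [-315] = -(1/315)t^4 + (4/45)t^2 + (16/105)t
L_4(t) = (t + 4)(t + 2)t(t - 5) / [480] = (1/480)t^4 + (1/480)t^3 - (11/240)t^2 - (1/12)t
g(t) = 885·L_0 + 43·L_1 + 1·L_2 + 2766·L_3 + 5635·L_4
Only the coefficient of t^4 is needed; take it from each L_i and combine:
885·(1/720) + 43·(-1/224) + 1·(1/240) + 2766·(-1/315) + 5635·(1/480) = 4

4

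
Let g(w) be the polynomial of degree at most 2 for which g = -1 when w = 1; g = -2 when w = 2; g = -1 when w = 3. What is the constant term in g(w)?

L_0(w) = (w - 2)(w - 3) / [2] = (1/2)w^2 - (5/2)w + 3
L_1(w) = (w - 1)(w - 3) / [-1] = -w^2 + 4w - 3
L_2(w) = (w - 1)(w - 2) / [2] = (1/2)w^2 - (3/2)w + 1
g(w) = (-1)·L_0 + (-2)·L_1 + (-1)·L_2
Only the constant term is needed; take it from each L_i and combine:
(-1)·(3) + (-2)·(-3) + (-1)·(1) = 2

2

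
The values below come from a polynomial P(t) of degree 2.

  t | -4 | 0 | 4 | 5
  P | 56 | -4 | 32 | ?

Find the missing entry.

The 3 known values determine P uniquely (degree ≤ 2).
Evaluate each Lagrange basis at t = 5:
L_0(5) = (5)·(1)/[(-4)·(-8)] = 5/32
L_1(5) = (9)·(1)/[(4)·(-4)] = -9/16
L_2(5) = (9)·(5)/[(8)·(4)] = 45/32
Sum: 56·(5/32) + (-4)·(-9/16) + 32·(45/32) = 56

56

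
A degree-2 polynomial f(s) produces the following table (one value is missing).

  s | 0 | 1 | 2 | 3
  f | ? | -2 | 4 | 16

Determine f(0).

-2

The 3 known values determine f uniquely (degree ≤ 2).
Evaluate each Lagrange basis at s = 0:
L_0(0) = (-2)·(-3)/[(-1)·(-2)] = 3
L_1(0) = (-1)·(-3)/[(1)·(-1)] = -3
L_2(0) = (-1)·(-2)/[(2)·(1)] = 1
Sum: (-2)·(3) + 4·(-3) + 16·(1) = -2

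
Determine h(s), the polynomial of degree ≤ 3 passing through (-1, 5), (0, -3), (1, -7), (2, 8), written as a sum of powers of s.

Newton's divided differences:
h[-1,0] = (-3 - 5) / (0 - (-1)) = -8
h[0,1] = (-7 - (-3)) / (1 - 0) = -4
h[1,2] = (8 - (-7)) / (2 - 1) = 15
h[-1,0,1] = (-4 - (-8)) / (1 - (-1)) = 2
h[0,1,2] = (15 - (-4)) / (2 - 0) = 19/2
h[-1,0,1,2] = (19/2 - 2) / (2 - (-1)) = 5/2
h(s) = 5 + (-8)·(s + 1) + 2·(s + 1)s + (5/2)·(s + 1)s(s - 1)
Expanding: h(s) = (5/2)s^3 + 2s^2 - (17/2)s - 3

h(s) = (5/2)s^3 + 2s^2 - (17/2)s - 3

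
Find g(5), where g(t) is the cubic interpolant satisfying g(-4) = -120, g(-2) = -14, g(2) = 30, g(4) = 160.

294

Evaluate each Lagrange basis at t = 5:
L_0(5) = (7)·(3)·(1)/[(-2)·(-6)·(-8)] = -7/32
L_1(5) = (9)·(3)·(1)/[(2)·(-4)·(-6)] = 9/16
L_2(5) = (9)·(7)·(1)/[(6)·(4)·(-2)] = -21/16
L_3(5) = (9)·(7)·(3)/[(8)·(6)·(2)] = 63/32
Sum: (-120)·(-7/32) + (-14)·(9/16) + 30·(-21/16) + 160·(63/32) = 294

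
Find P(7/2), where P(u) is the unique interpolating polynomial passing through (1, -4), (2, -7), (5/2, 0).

31

Evaluate each Lagrange basis at u = 7/2:
L_0(7/2) = (3/2)·(1)/[(-1)·(-3/2)] = 1
L_1(7/2) = (5/2)·(1)/[(1)·(-1/2)] = -5
L_2(7/2) = (5/2)·(3/2)/[(3/2)·(1/2)] = 5
Sum: (-4)·(1) + (-7)·(-5) + 0 = 31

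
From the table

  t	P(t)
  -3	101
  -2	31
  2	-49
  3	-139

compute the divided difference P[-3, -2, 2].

P[-3,-2] = (31 - 101) / (-2 - (-3)) = -70
P[-2,2] = (-49 - 31) / (2 - (-2)) = -20
P[-3,-2,2] = (-20 - (-70)) / (2 - (-3)) = 10

10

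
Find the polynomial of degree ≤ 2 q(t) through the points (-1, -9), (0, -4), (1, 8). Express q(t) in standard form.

q(t) = (7/2)t^2 + (17/2)t - 4

Newton's divided differences:
q[-1,0] = (-4 - (-9)) / (0 - (-1)) = 5
q[0,1] = (8 - (-4)) / (1 - 0) = 12
q[-1,0,1] = (12 - 5) / (1 - (-1)) = 7/2
q(t) = -9 + 5·(t + 1) + (7/2)·(t + 1)t
Expanding: q(t) = (7/2)t^2 + (17/2)t - 4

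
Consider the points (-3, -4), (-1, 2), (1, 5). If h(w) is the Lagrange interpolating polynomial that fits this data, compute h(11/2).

Evaluate each Lagrange basis at w = 11/2:
L_0(11/2) = (13/2)·(9/2)/[(-2)·(-4)] = 117/32
L_1(11/2) = (17/2)·(9/2)/[(2)·(-2)] = -153/16
L_2(11/2) = (17/2)·(13/2)/[(4)·(2)] = 221/32
Sum: (-4)·(117/32) + 2·(-153/16) + 5·(221/32) = 25/32

25/32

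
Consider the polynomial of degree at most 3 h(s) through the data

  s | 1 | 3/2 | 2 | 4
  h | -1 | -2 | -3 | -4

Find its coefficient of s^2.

-9/10

Build the Lagrange basis polynomials:
L_0(s) = (s - 3/2)(s - 2)(s - 4) / [-3/2] = -(2/3)s^3 + 5s^2 - (34/3)s + 8
L_1(s) = (s - 1)(s - 2)(s - 4) / [5/8] = (8/5)s^3 - (56/5)s^2 + (112/5)s - 64/5
L_2(s) = (s - 1)(s - 3/2)(s - 4) / [-1] = -s^3 + (13/2)s^2 - (23/2)s + 6
L_3(s) = (s - 1)(s - 3/2)(s - 2) / [15] = (1/15)s^3 - (3/10)s^2 + (13/30)s - 1/5
h(s) = (-1)·L_0 + (-2)·L_1 + (-3)·L_2 + (-4)·L_3
Only the coefficient of s^2 is needed; take it from each L_i and combine:
(-1)·(5) + (-2)·(-56/5) + (-3)·(13/2) + (-4)·(-3/10) = -9/10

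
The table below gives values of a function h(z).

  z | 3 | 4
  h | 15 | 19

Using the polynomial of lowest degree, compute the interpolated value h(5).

L_0(5) = (1)/[(-1)] = -1
L_1(5) = (2)/[(1)] = 2
Sum: 15·(-1) + 19·(2) = 23

23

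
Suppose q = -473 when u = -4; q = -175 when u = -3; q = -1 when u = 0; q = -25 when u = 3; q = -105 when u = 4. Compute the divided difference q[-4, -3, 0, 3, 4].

-1

q[-4,-3] = (-175 - (-473)) / (-3 - (-4)) = 298
q[-3,0] = (-1 - (-175)) / (0 - (-3)) = 58
q[0,3] = (-25 - (-1)) / (3 - 0) = -8
q[3,4] = (-105 - (-25)) / (4 - 3) = -80
q[-4,-3,0] = (58 - 298) / (0 - (-4)) = -60
q[-3,0,3] = (-8 - 58) / (3 - (-3)) = -11
q[0,3,4] = (-80 - (-8)) / (4 - 0) = -18
q[-4,-3,0,3] = (-11 - (-60)) / (3 - (-4)) = 7
q[-3,0,3,4] = (-18 - (-11)) / (4 - (-3)) = -1
q[-4,-3,0,3,4] = (-1 - 7) / (4 - (-4)) = -1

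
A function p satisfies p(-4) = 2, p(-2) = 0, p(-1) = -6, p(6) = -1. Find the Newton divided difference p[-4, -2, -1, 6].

p[-4,-2] = (0 - 2) / (-2 - (-4)) = -1
p[-2,-1] = (-6 - 0) / (-1 - (-2)) = -6
p[-1,6] = (-1 - (-6)) / (6 - (-1)) = 5/7
p[-4,-2,-1] = (-6 - (-1)) / (-1 - (-4)) = -5/3
p[-2,-1,6] = (5/7 - (-6)) / (6 - (-2)) = 47/56
p[-4,-2,-1,6] = (47/56 - (-5/3)) / (6 - (-4)) = 421/1680

421/1680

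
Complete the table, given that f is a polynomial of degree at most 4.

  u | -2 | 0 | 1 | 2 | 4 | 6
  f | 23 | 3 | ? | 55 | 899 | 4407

2

The 5 known values determine f uniquely (degree ≤ 4).
L_0(1) = (1)·(-1)·(-3)·(-5)/[(-2)·(-4)·(-6)·(-8)] = -5/128
L_1(1) = (3)·(-1)·(-3)·(-5)/[(2)·(-2)·(-4)·(-6)] = 15/32
L_2(1) = (3)·(1)·(-3)·(-5)/[(4)·(2)·(-2)·(-4)] = 45/64
L_3(1) = (3)·(1)·(-1)·(-5)/[(6)·(4)·(2)·(-2)] = -5/32
L_4(1) = (3)·(1)·(-1)·(-3)/[(8)·(6)·(4)·(2)] = 3/128
Sum: 23·(-5/128) + 3·(15/32) + 55·(45/64) + 899·(-5/32) + 4407·(3/128) = 2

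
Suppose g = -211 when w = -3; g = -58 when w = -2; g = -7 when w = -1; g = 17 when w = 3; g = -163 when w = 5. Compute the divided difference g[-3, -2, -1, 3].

7

g[-3,-2] = (-58 - (-211)) / (-2 - (-3)) = 153
g[-2,-1] = (-7 - (-58)) / (-1 - (-2)) = 51
g[-1,3] = (17 - (-7)) / (3 - (-1)) = 6
g[-3,-2,-1] = (51 - 153) / (-1 - (-3)) = -51
g[-2,-1,3] = (6 - 51) / (3 - (-2)) = -9
g[-3,-2,-1,3] = (-9 - (-51)) / (3 - (-3)) = 7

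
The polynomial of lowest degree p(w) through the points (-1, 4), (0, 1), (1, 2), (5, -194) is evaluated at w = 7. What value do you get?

Using Newton's divided-difference form:
p[-1,0] = (1 - 4) / (0 - (-1)) = -3
p[0,1] = (2 - 1) / (1 - 0) = 1
p[1,5] = (-194 - 2) / (5 - 1) = -49
p[-1,0,1] = (1 - (-3)) / (1 - (-1)) = 2
p[0,1,5] = (-49 - 1) / (5 - 0) = -10
p[-1,0,1,5] = (-10 - 2) / (5 - (-1)) = -2
p(7) = 4 + (-3)·(8) + 2·(8)·(7) + (-2)·(8)·(7)·(6) = -580

-580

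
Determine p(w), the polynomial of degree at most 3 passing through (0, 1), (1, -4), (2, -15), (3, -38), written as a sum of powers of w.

p(w) = -w^3 - 4w + 1

L_0(w) = (w - 1)(w - 2)(w - 3) / [-6] = -(1/6)w^3 + w^2 - (11/6)w + 1
L_1(w) = w(w - 2)(w - 3) / [2] = (1/2)w^3 - (5/2)w^2 + 3w
L_2(w) = w(w - 1)(w - 3) / [-2] = -(1/2)w^3 + 2w^2 - (3/2)w
L_3(w) = w(w - 1)(w - 2) / [6] = (1/6)w^3 - (1/2)w^2 + (1/3)w
p(w) = 1·L_0 + (-4)·L_1 + (-15)·L_2 + (-38)·L_3
  1·L_0(w) = -(1/6)w^3 + w^2 - (11/6)w + 1
  (-4)·L_1(w) = -2w^3 + 10w^2 - 12w
  (-15)·L_2(w) = (15/2)w^3 - 30w^2 + (45/2)w
  (-38)·L_3(w) = -(19/3)w^3 + 19w^2 - (38/3)w
Adding term by term: -w^3 - 4w + 1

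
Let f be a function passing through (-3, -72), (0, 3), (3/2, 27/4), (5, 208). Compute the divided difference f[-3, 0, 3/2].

-5

f[-3,0] = (3 - (-72)) / (0 - (-3)) = 25
f[0,3/2] = (27/4 - 3) / (3/2 - 0) = 5/2
f[-3,0,3/2] = (5/2 - 25) / (3/2 - (-3)) = -5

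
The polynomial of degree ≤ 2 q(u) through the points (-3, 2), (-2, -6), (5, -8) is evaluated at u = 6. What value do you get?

Evaluate each Lagrange basis at u = 6:
L_0(6) = (8)·(1)/[(-1)·(-8)] = 1
L_1(6) = (9)·(1)/[(1)·(-7)] = -9/7
L_2(6) = (9)·(8)/[(8)·(7)] = 9/7
Sum: 2·(1) + (-6)·(-9/7) + (-8)·(9/7) = -4/7

-4/7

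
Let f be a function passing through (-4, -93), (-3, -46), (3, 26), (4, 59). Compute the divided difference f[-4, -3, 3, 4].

1

f[-4,-3] = (-46 - (-93)) / (-3 - (-4)) = 47
f[-3,3] = (26 - (-46)) / (3 - (-3)) = 12
f[3,4] = (59 - 26) / (4 - 3) = 33
f[-4,-3,3] = (12 - 47) / (3 - (-4)) = -5
f[-3,3,4] = (33 - 12) / (4 - (-3)) = 3
f[-4,-3,3,4] = (3 - (-5)) / (4 - (-4)) = 1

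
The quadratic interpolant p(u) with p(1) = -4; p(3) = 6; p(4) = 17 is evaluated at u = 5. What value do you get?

32

Using Newton's divided-difference form:
p[1,3] = (6 - (-4)) / (3 - 1) = 5
p[3,4] = (17 - 6) / (4 - 3) = 11
p[1,3,4] = (11 - 5) / (4 - 1) = 2
p(5) = -4 + 5·(4) + 2·(4)·(2) = 32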